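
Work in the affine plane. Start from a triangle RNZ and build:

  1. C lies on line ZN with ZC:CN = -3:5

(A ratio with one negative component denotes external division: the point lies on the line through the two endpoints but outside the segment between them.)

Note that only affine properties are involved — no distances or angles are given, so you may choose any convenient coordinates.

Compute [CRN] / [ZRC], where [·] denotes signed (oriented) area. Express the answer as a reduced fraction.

[CRN]:[ZRC] = -5/3

Assign R = (0, 0), N = (1, 0), Z = (0, 1) — the answer is frame-independent, so this choice is without loss of generality.
1. C lies on line ZN with ZC:CN = -3:5 ⇒ C = (-3/2, 5/2)
2·[CRN] = 5/2, 2·[ZRC] = -3/2
[CRN]:[ZRC] = 5/2:-3/2 = -5/3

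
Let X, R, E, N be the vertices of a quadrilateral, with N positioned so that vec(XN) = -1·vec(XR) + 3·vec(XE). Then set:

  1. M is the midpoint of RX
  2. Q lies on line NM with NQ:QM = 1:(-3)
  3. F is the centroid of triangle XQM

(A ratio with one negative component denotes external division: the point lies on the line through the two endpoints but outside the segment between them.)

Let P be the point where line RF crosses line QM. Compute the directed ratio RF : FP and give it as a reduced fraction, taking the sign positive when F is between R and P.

Assign X = (0, 0), R = (1, 0), E = (0, 1), N = (-1, 3) — the answer is frame-independent, so this choice is without loss of generality.
1. M is the midpoint of RX ⇒ M = (1/2, 0)
2. Q lies on line NM with NQ:QM = 1:(-3) ⇒ Q = (-7/4, 9/2)
3. F is the centroid of triangle XQM ⇒ F = (-5/12, 3/2)
line RF meets QM at P = (-1/16, 9/8)
F = R + t·(P−R) with t = 4/3, so RF:FP = 4/3:-1/3

RF:FP = -4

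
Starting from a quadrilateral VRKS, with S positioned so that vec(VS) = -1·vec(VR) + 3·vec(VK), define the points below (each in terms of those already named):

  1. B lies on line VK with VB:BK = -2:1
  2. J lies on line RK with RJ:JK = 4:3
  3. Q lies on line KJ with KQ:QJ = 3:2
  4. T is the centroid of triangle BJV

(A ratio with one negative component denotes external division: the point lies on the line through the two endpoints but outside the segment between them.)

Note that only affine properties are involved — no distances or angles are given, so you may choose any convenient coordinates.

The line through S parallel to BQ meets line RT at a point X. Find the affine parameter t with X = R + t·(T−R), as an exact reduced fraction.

Choose coordinates V = (0, 0), R = (1, 0), K = (0, 1), S = (-1, 3).
1. B lies on line VK with VB:BK = -2:1 ⇒ B = (0, 2)
2. J lies on line RK with RJ:JK = 4:3 ⇒ J = (3/7, 4/7)
3. Q lies on line KJ with KQ:QJ = 3:2 ⇒ Q = (9/35, 26/35)
4. T is the centroid of triangle BJV ⇒ T = (1/7, 6/7)
through S parallel to BQ: direction (9/35, -44/35); meets RT at X = (-26/35, 61/35)
X = R + t·(T−R) with t = 61/30

t = 61/30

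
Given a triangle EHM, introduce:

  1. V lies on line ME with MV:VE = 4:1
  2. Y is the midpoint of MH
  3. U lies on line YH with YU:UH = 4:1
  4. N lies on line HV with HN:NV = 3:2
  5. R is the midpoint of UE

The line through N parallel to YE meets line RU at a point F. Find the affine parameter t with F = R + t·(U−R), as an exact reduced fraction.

Assign E = (0, 0), H = (1, 0), M = (0, 1) — the answer is frame-independent, so this choice is without loss of generality.
1. V lies on line ME with MV:VE = 4:1 ⇒ V = (0, 1/5)
2. Y is the midpoint of MH ⇒ Y = (1/2, 1/2)
3. U lies on line YH with YU:UH = 4:1 ⇒ U = (9/10, 1/10)
4. N lies on line HV with HN:NV = 3:2 ⇒ N = (2/5, 3/25)
5. R is the midpoint of UE ⇒ R = (9/20, 1/20)
through N parallel to YE: direction (-1/2, -1/2); meets RU at F = (63/200, 7/200)
F = R + t·(U−R) with t = -3/10

t = -3/10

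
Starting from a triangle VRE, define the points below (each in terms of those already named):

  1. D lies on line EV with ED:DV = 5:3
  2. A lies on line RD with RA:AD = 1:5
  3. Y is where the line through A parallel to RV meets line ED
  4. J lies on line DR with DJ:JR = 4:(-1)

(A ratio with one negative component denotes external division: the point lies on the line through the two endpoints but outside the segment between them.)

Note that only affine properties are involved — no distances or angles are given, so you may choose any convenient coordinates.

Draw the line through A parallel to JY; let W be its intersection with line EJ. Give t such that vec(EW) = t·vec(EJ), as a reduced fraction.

t = 7/8

Set V = (0, 0), R = (1, 0), E = (0, 1); any affine frame gives the same invariant.
1. D lies on line EV with ED:DV = 5:3 ⇒ D = (0, 3/8)
2. A lies on line RD with RA:AD = 1:5 ⇒ A = (5/6, 1/16)
3. Y is where the line through A parallel to RV meets line ED ⇒ Y = (0, 1/16)
4. J lies on line DR with DJ:JR = 4:(-1) ⇒ J = (4/3, -1/8)
through A parallel to JY: direction (-4/3, 3/16); meets EJ at W = (7/6, 1/64)
W = E + t·(J−E) with t = 7/8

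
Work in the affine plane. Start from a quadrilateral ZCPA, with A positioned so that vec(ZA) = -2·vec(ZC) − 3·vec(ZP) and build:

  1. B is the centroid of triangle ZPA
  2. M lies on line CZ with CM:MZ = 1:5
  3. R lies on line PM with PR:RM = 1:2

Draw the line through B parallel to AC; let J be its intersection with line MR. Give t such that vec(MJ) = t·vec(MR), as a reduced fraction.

Choose coordinates Z = (0, 0), C = (1, 0), P = (0, 1), A = (-2, -3).
1. B is the centroid of triangle ZPA ⇒ B = (-2/3, -2/3)
2. M lies on line CZ with CM:MZ = 1:5 ⇒ M = (5/6, 0)
3. R lies on line PM with PR:RM = 1:2 ⇒ R = (5/18, 2/3)
through B parallel to AC: direction (3, 3); meets MR at J = (5/11, 5/11)
J = M + t·(R−M) with t = 15/22

t = 15/22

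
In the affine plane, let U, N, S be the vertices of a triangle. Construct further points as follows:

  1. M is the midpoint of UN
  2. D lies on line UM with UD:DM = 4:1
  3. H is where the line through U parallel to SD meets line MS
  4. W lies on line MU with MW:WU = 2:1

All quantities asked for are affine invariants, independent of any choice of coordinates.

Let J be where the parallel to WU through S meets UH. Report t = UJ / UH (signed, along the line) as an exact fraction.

t = 1/5

Set U = (0, 0), N = (1, 0), S = (0, 1); any affine frame gives the same invariant.
1. M is the midpoint of UN ⇒ M = (1/2, 0)
2. D lies on line UM with UD:DM = 4:1 ⇒ D = (2/5, 0)
3. H is where the line through U parallel to SD meets line MS ⇒ H = (-2, 5)
4. W lies on line MU with MW:WU = 2:1 ⇒ W = (1/6, 0)
through S parallel to WU: direction (-1/6, 0); meets UH at J = (-2/5, 1)
J = U + t·(H−U) with t = 1/5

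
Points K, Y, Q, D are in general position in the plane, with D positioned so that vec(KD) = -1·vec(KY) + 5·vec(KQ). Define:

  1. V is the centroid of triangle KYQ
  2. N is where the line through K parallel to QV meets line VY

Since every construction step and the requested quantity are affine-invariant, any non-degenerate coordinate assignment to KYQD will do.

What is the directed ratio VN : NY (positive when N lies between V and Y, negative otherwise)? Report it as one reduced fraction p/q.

Work in coordinates with K = (0, 0), Y = (1, 0), Q = (0, 1), D = (-1, 5).
1. V is the centroid of triangle KYQ ⇒ V = (1/3, 1/3)
2. N is where the line through K parallel to QV meets line VY ⇒ N = (-1/3, 2/3)
N = V + t·(Y−V) with t = -1, so VN:NY = t:(1−t) = -1:2

VN:NY = -1/2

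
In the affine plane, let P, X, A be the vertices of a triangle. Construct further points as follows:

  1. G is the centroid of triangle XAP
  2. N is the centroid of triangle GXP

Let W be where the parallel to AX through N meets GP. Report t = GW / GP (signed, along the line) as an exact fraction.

t = 1/6

Set P = (0, 0), X = (1, 0), A = (0, 1); any affine frame gives the same invariant.
1. G is the centroid of triangle XAP ⇒ G = (1/3, 1/3)
2. N is the centroid of triangle GXP ⇒ N = (4/9, 1/9)
through N parallel to AX: direction (1, -1); meets GP at W = (5/18, 5/18)
W = G + t·(P−G) with t = 1/6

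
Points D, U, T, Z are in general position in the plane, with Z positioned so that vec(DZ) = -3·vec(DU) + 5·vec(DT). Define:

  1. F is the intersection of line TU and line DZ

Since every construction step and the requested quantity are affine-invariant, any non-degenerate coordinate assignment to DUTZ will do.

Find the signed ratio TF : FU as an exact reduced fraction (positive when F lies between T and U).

Choose coordinates D = (0, 0), U = (1, 0), T = (0, 1), Z = (-3, 5).
1. F is the intersection of line TU and line DZ ⇒ F = (-3/2, 5/2)
F = T + t·(U−T) with t = -3/2, so TF:FU = t:(1−t) = -3/2:5/2

TF:FU = -3/5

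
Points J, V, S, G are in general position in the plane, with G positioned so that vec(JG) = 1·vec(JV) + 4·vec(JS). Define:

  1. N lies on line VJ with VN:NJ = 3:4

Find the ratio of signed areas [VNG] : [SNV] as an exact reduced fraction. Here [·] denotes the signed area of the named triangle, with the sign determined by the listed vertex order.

Choose coordinates J = (0, 0), V = (1, 0), S = (0, 1), G = (1, 4).
1. N lies on line VJ with VN:NJ = 3:4 ⇒ N = (4/7, 0)
2·[VNG] = -12/7, 2·[SNV] = 3/7
[VNG]:[SNV] = -12/7:3/7 = -4

[VNG]:[SNV] = -4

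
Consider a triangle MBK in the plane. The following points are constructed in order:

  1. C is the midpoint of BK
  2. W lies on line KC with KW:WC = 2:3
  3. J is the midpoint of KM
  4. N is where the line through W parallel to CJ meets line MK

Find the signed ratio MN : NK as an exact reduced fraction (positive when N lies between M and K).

Set M = (0, 0), B = (1, 0), K = (0, 1); any affine frame gives the same invariant.
1. C is the midpoint of BK ⇒ C = (1/2, 1/2)
2. W lies on line KC with KW:WC = 2:3 ⇒ W = (1/5, 4/5)
3. J is the midpoint of KM ⇒ J = (0, 1/2)
4. N is where the line through W parallel to CJ meets line MK ⇒ N = (0, 4/5)
N = M + t·(K−M) with t = 4/5, so MN:NK = t:(1−t) = 4/5:1/5

MN:NK = 4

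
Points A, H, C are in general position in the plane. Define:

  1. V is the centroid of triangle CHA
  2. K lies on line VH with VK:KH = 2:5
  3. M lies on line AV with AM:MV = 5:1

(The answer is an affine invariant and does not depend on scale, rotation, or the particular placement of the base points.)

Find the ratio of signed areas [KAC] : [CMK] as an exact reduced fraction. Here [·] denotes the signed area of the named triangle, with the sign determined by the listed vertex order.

Work in coordinates with A = (0, 0), H = (1, 0), C = (0, 1).
1. V is the centroid of triangle CHA ⇒ V = (1/3, 1/3)
2. K lies on line VH with VK:KH = 2:5 ⇒ K = (11/21, 5/21)
3. M lies on line AV with AM:MV = 5:1 ⇒ M = (5/18, 5/18)
2·[KAC] = -11/21, 2·[CMK] = 1/6
[KAC]:[CMK] = -11/21:1/6 = -22/7

[KAC]:[CMK] = -22/7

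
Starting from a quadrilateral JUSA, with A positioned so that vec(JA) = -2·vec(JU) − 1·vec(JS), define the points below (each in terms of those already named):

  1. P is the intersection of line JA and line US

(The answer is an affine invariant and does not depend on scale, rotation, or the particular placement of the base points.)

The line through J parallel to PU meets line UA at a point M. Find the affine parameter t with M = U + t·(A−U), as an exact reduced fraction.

t = 1/4

Work in coordinates with J = (0, 0), U = (1, 0), S = (0, 1), A = (-2, -1).
1. P is the intersection of line JA and line US ⇒ P = (2/3, 1/3)
through J parallel to PU: direction (1/3, -1/3); meets UA at M = (1/4, -1/4)
M = U + t·(A−U) with t = 1/4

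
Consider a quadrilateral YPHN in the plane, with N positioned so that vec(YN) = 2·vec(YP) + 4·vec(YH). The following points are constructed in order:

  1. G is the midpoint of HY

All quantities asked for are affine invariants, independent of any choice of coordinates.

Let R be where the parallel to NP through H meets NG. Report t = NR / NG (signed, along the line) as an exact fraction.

t = 10/9

Choose coordinates Y = (0, 0), P = (1, 0), H = (0, 1), N = (2, 4).
1. G is the midpoint of HY ⇒ G = (0, 1/2)
through H parallel to NP: direction (-1, -4); meets NG at R = (-2/9, 1/9)
R = N + t·(G−N) with t = 10/9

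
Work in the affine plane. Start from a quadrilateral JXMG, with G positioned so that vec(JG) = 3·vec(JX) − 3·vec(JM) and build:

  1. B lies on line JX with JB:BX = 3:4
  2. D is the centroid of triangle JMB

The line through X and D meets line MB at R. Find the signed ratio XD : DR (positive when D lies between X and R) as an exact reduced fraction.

Work in coordinates with J = (0, 0), X = (1, 0), M = (0, 1), G = (3, -3).
1. B lies on line JX with JB:BX = 3:4 ⇒ B = (3/7, 0)
2. D is the centroid of triangle JMB ⇒ D = (1/7, 1/3)
line XD meets MB at R = (11/35, 4/15)
D = X + t·(R−X) with t = 5/4, so XD:DR = 5/4:-1/4

XD:DR = -5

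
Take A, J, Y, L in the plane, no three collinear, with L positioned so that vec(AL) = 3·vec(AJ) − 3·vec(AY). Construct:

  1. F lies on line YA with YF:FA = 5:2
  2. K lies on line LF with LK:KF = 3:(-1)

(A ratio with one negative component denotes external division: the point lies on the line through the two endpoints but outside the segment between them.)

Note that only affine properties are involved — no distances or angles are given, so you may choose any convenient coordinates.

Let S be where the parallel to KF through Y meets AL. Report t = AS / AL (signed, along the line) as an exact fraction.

t = 7/2

Work in coordinates with A = (0, 0), J = (1, 0), Y = (0, 1), L = (3, -3).
1. F lies on line YA with YF:FA = 5:2 ⇒ F = (0, 2/7)
2. K lies on line LF with LK:KF = 3:(-1) ⇒ K = (-3/2, 27/14)
through Y parallel to KF: direction (3/2, -23/14); meets AL at S = (21/2, -21/2)
S = A + t·(L−A) with t = 7/2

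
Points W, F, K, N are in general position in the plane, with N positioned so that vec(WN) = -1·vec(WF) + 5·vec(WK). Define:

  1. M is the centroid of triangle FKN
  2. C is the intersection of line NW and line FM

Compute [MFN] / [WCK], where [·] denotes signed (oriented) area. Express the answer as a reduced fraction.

Choose coordinates W = (0, 0), F = (1, 0), K = (0, 1), N = (-1, 5).
1. M is the centroid of triangle FKN ⇒ M = (0, 2)
2. C is the intersection of line NW and line FM ⇒ C = (-2/3, 10/3)
2·[MFN] = 1, 2·[WCK] = -2/3
[MFN]:[WCK] = 1:-2/3 = -3/2

[MFN]:[WCK] = -3/2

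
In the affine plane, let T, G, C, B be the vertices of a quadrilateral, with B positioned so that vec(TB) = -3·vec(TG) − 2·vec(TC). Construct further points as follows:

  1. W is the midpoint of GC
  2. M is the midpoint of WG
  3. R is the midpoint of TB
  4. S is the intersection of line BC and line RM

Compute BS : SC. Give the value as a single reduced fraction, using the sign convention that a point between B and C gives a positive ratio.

BS:SC = 1/7

Work in coordinates with T = (0, 0), G = (1, 0), C = (0, 1), B = (-3, -2).
1. W is the midpoint of GC ⇒ W = (1/2, 1/2)
2. M is the midpoint of WG ⇒ M = (3/4, 1/4)
3. R is the midpoint of TB ⇒ R = (-3/2, -1)
4. S is the intersection of line BC and line RM ⇒ S = (-21/8, -13/8)
S = B + t·(C−B) with t = 1/8, so BS:SC = t:(1−t) = 1/8:7/8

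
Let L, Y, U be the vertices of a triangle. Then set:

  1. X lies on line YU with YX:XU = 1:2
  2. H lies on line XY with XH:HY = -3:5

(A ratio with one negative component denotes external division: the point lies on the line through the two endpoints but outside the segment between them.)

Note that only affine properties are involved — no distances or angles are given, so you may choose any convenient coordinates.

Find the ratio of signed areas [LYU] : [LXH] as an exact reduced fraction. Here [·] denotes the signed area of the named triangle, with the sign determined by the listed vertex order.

Set L = (0, 0), Y = (1, 0), U = (0, 1); any affine frame gives the same invariant.
1. X lies on line YU with YX:XU = 1:2 ⇒ X = (2/3, 1/3)
2. H lies on line XY with XH:HY = -3:5 ⇒ H = (1/6, 5/6)
2·[LYU] = 1, 2·[LXH] = 1/2
[LYU]:[LXH] = 1:1/2 = 2

[LYU]:[LXH] = 2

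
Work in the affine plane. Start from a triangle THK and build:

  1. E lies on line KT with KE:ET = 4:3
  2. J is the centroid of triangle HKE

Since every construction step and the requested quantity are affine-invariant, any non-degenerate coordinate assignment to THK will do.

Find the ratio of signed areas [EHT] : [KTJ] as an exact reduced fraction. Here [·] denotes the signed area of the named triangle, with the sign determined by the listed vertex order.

Assign T = (0, 0), H = (1, 0), K = (0, 1) — the answer is frame-independent, so this choice is without loss of generality.
1. E lies on line KT with KE:ET = 4:3 ⇒ E = (0, 3/7)
2. J is the centroid of triangle HKE ⇒ J = (1/3, 10/21)
2·[EHT] = -3/7, 2·[KTJ] = 1/3
[EHT]:[KTJ] = -3/7:1/3 = -9/7

[EHT]:[KTJ] = -9/7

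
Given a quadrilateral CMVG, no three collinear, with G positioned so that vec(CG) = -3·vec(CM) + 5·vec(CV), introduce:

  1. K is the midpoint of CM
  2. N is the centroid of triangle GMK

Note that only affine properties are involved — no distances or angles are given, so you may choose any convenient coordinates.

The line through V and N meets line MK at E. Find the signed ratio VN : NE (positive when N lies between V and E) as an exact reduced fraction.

VN:NE = -2/5

Assign C = (0, 0), M = (1, 0), V = (0, 1), G = (-3, 5) — the answer is frame-independent, so this choice is without loss of generality.
1. K is the midpoint of CM ⇒ K = (1/2, 0)
2. N is the centroid of triangle GMK ⇒ N = (-1/2, 5/3)
line VN meets MK at E = (3/4, 0)
N = V + t·(E−V) with t = -2/3, so VN:NE = -2/3:5/3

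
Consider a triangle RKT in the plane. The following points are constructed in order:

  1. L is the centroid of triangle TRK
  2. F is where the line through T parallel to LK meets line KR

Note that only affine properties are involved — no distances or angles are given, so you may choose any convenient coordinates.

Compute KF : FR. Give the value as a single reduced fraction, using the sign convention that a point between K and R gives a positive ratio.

KF:FR = -1/2

Work in coordinates with R = (0, 0), K = (1, 0), T = (0, 1).
1. L is the centroid of triangle TRK ⇒ L = (1/3, 1/3)
2. F is where the line through T parallel to LK meets line KR ⇒ F = (2, 0)
F = K + t·(R−K) with t = -1, so KF:FR = t:(1−t) = -1:2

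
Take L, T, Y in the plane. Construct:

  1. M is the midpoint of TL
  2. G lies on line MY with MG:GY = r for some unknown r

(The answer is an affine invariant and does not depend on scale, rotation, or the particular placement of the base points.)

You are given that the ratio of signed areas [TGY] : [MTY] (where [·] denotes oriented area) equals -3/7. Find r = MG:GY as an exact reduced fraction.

r = 4/3

Assign L = (0, 0), T = (1, 0), Y = (0, 1) — the answer is frame-independent, so this choice is without loss of generality.
1. M is the midpoint of TL ⇒ M = (1/2, 0)
2. With MG:GY = r, write λ = r/(r+1) so G = M + λ·(Y−M); G is affine-linear in λ
Every point depending on G is an affine combination of G and λ-independent points, so each such coordinate is linear in λ; the λ² term in each signed area is a multiple of (Y−M)×(Y−M) = 0, so 2·[TGY] and 2·[MTY] are each linear in λ. Evaluating at λ=0 and λ=1:
  2·[TGY] = 1/2·λ − 1/2,   2·[MTY] = 1/2
So [TGY]:[MTY] = (1/2·λ − 1/2) / (1/2). Setting this equal to -3/7:
  1/2·λ − 1/2 = -3/7·(1/2)  ⇒  λ = 4/7
Then r = λ/(1−λ) = (4/7)/(3/7) = 4/3. Check: with r = 4/3, G = (3/14, 4/7) and [TGY]:[MTY] = -3/7 as required.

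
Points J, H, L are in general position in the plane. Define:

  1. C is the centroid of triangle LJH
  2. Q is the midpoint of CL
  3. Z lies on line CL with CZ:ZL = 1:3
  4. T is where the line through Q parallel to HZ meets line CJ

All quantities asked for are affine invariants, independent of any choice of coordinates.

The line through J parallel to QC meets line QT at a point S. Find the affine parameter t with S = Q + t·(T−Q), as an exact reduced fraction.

t = -5/2

Set J = (0, 0), H = (1, 0), L = (0, 1); any affine frame gives the same invariant.
1. C is the centroid of triangle LJH ⇒ C = (1/3, 1/3)
2. Q is the midpoint of CL ⇒ Q = (1/6, 2/3)
3. Z lies on line CL with CZ:ZL = 1:3 ⇒ Z = (1/4, 1/2)
4. T is where the line through Q parallel to HZ meets line CJ ⇒ T = (7/15, 7/15)
through J parallel to QC: direction (1/6, -1/3); meets QT at S = (-7/12, 7/6)
S = Q + t·(T−Q) with t = -5/2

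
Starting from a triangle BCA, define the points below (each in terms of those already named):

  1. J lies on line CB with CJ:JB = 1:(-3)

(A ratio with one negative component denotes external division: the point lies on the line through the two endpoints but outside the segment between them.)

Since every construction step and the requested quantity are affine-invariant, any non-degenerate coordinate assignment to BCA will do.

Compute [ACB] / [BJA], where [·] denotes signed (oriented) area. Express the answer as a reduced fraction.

Choose coordinates B = (0, 0), C = (1, 0), A = (0, 1).
1. J lies on line CB with CJ:JB = 1:(-3) ⇒ J = (3/2, 0)
2·[ACB] = -1, 2·[BJA] = 3/2
[ACB]:[BJA] = -1:3/2 = -2/3

[ACB]:[BJA] = -2/3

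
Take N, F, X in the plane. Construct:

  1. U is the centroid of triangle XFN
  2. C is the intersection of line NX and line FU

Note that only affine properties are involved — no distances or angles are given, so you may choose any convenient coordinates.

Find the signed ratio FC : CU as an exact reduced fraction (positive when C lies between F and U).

Assign N = (0, 0), F = (1, 0), X = (0, 1) — the answer is frame-independent, so this choice is without loss of generality.
1. U is the centroid of triangle XFN ⇒ U = (1/3, 1/3)
2. C is the intersection of line NX and line FU ⇒ C = (0, 1/2)
C = F + t·(U−F) with t = 3/2, so FC:CU = t:(1−t) = 3/2:-1/2

FC:CU = -3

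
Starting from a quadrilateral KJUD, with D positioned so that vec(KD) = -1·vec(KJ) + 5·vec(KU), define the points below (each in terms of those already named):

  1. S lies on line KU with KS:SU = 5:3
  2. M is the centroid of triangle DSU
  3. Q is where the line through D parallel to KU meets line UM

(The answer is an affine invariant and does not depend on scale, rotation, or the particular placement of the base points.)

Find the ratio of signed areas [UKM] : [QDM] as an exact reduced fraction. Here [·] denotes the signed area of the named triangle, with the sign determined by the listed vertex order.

[UKM]:[QDM] = 4/3

Set K = (0, 0), J = (1, 0), U = (0, 1), D = (-1, 5); any affine frame gives the same invariant.
1. S lies on line KU with KS:SU = 5:3 ⇒ S = (0, 5/8)
2. M is the centroid of triangle DSU ⇒ M = (-1/3, 53/24)
3. Q is where the line through D parallel to KU meets line UM ⇒ Q = (-1, 37/8)
2·[UKM] = -1/3, 2·[QDM] = -1/4
[UKM]:[QDM] = -1/3:-1/4 = 4/3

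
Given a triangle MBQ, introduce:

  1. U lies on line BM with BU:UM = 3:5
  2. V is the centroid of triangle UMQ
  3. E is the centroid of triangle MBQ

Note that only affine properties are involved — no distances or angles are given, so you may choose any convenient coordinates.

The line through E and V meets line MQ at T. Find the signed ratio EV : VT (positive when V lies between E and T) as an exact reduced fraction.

EV:VT = 3/5

Work in coordinates with M = (0, 0), B = (1, 0), Q = (0, 1).
1. U lies on line BM with BU:UM = 3:5 ⇒ U = (5/8, 0)
2. V is the centroid of triangle UMQ ⇒ V = (5/24, 1/3)
3. E is the centroid of triangle MBQ ⇒ E = (1/3, 1/3)
line EV meets MQ at T = (0, 1/3)
V = E + t·(T−E) with t = 3/8, so EV:VT = 3/8:5/8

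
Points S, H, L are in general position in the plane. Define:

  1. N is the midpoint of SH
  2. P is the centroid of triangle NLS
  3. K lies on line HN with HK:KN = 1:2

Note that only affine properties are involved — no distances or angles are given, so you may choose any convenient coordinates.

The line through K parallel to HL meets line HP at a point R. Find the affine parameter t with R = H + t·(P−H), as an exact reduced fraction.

Set S = (0, 0), H = (1, 0), L = (0, 1); any affine frame gives the same invariant.
1. N is the midpoint of SH ⇒ N = (1/2, 0)
2. P is the centroid of triangle NLS ⇒ P = (1/6, 1/3)
3. K lies on line HN with HK:KN = 1:2 ⇒ K = (5/6, 0)
through K parallel to HL: direction (-1, 1); meets HP at R = (13/18, 1/9)
R = H + t·(P−H) with t = 1/3

t = 1/3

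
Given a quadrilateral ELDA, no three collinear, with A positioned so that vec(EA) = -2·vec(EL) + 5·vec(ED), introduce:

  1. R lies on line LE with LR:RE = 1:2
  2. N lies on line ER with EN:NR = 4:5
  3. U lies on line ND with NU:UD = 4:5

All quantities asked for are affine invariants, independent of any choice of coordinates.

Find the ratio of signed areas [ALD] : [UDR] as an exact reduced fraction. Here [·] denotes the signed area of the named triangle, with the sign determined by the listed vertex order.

[ALD]:[UDR] = 243/25

Choose coordinates E = (0, 0), L = (1, 0), D = (0, 1), A = (-2, 5).
1. R lies on line LE with LR:RE = 1:2 ⇒ R = (2/3, 0)
2. N lies on line ER with EN:NR = 4:5 ⇒ N = (8/27, 0)
3. U lies on line ND with NU:UD = 4:5 ⇒ U = (40/243, 4/9)
2·[ALD] = -2, 2·[UDR] = -50/243
[ALD]:[UDR] = -2:-50/243 = 243/25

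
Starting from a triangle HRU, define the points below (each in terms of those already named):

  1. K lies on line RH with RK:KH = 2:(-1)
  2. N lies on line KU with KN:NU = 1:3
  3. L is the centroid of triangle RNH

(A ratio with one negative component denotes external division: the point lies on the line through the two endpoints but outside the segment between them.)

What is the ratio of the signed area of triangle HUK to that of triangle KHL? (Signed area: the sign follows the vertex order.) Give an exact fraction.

Assign H = (0, 0), R = (1, 0), U = (0, 1) — the answer is frame-independent, so this choice is without loss of generality.
1. K lies on line RH with RK:KH = 2:(-1) ⇒ K = (-1, 0)
2. N lies on line KU with KN:NU = 1:3 ⇒ N = (-3/4, 1/4)
3. L is the centroid of triangle RNH ⇒ L = (1/12, 1/12)
2·[HUK] = 1, 2·[KHL] = 1/12
[HUK]:[KHL] = 1:1/12 = 12

[HUK]:[KHL] = 12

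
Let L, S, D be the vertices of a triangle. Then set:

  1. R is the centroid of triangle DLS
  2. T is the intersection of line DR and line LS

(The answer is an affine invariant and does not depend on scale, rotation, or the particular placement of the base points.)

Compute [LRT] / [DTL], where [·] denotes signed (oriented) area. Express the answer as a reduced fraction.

Choose coordinates L = (0, 0), S = (1, 0), D = (0, 1).
1. R is the centroid of triangle DLS ⇒ R = (1/3, 1/3)
2. T is the intersection of line DR and line LS ⇒ T = (1/2, 0)
2·[LRT] = -1/6, 2·[DTL] = -1/2
[LRT]:[DTL] = -1/6:-1/2 = 1/3

[LRT]:[DTL] = 1/3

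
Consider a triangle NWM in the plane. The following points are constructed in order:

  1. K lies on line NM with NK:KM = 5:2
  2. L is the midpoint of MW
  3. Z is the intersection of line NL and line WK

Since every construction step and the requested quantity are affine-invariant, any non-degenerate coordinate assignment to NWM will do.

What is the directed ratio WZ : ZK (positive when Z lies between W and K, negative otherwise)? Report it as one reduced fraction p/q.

WZ:ZK = 7/5

Work in coordinates with N = (0, 0), W = (1, 0), M = (0, 1).
1. K lies on line NM with NK:KM = 5:2 ⇒ K = (0, 5/7)
2. L is the midpoint of MW ⇒ L = (1/2, 1/2)
3. Z is the intersection of line NL and line WK ⇒ Z = (5/12, 5/12)
Z = W + t·(K−W) with t = 7/12, so WZ:ZK = t:(1−t) = 7/12:5/12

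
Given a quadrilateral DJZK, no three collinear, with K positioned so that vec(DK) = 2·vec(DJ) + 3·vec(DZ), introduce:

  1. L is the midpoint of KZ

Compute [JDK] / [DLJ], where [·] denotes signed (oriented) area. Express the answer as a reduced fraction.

Choose coordinates D = (0, 0), J = (1, 0), Z = (0, 1), K = (2, 3).
1. L is the midpoint of KZ ⇒ L = (1, 2)
2·[JDK] = -3, 2·[DLJ] = -2
[JDK]:[DLJ] = -3:-2 = 3/2

[JDK]:[DLJ] = 3/2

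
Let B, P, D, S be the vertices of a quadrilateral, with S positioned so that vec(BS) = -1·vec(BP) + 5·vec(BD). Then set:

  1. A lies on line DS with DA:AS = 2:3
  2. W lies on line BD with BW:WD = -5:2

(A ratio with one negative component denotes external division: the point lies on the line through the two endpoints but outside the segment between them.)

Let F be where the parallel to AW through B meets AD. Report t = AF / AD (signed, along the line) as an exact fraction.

t = 5/2

Assign B = (0, 0), P = (1, 0), D = (0, 1), S = (-1, 5) — the answer is frame-independent, so this choice is without loss of generality.
1. A lies on line DS with DA:AS = 2:3 ⇒ A = (-2/5, 13/5)
2. W lies on line BD with BW:WD = -5:2 ⇒ W = (0, 5/3)
through B parallel to AW: direction (2/5, -14/15); meets AD at F = (3/5, -7/5)
F = A + t·(D−A) with t = 5/2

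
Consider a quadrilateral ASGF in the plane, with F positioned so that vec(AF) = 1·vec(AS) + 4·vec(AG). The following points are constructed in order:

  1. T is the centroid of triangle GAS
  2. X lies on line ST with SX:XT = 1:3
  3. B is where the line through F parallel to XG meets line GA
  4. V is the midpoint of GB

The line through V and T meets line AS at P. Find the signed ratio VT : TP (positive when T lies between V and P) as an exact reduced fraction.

Choose coordinates A = (0, 0), S = (1, 0), G = (0, 1), F = (1, 4).
1. T is the centroid of triangle GAS ⇒ T = (1/3, 1/3)
2. X lies on line ST with SX:XT = 1:3 ⇒ X = (5/6, 1/12)
3. B is where the line through F parallel to XG meets line GA ⇒ B = (0, 51/10)
4. V is the midpoint of GB ⇒ V = (0, 61/20)
line VT meets AS at P = (61/163, 0)
T = V + t·(P−V) with t = 163/183, so VT:TP = 163/183:20/183

VT:TP = 163/20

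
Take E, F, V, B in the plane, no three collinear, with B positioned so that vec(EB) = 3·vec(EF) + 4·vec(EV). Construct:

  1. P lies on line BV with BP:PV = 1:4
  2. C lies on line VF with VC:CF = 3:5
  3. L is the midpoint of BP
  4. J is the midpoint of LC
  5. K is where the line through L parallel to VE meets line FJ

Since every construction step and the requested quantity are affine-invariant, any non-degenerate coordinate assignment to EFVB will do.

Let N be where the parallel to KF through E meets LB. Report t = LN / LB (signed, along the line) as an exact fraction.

t = -308/39

Assign E = (0, 0), F = (1, 0), V = (0, 1), B = (3, 4) — the answer is frame-independent, so this choice is without loss of generality.
1. P lies on line BV with BP:PV = 1:4 ⇒ P = (12/5, 17/5)
2. C lies on line VF with VC:CF = 3:5 ⇒ C = (3/8, 5/8)
3. L is the midpoint of BP ⇒ L = (27/10, 37/10)
4. J is the midpoint of LC ⇒ J = (123/80, 173/80)
5. K is where the line through L parallel to VE meets line FJ ⇒ K = (27/10, 2941/430)
through E parallel to KF: direction (-17/10, -2941/430); meets LB at N = (43/130, 173/130)
N = L + t·(B−L) with t = -308/39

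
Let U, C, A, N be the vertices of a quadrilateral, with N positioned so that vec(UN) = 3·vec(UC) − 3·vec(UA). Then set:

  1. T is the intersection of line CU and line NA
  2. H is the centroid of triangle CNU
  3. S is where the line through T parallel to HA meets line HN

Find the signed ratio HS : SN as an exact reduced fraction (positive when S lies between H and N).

HS:SN = 1/3

Set U = (0, 0), C = (1, 0), A = (0, 1), N = (3, -3); any affine frame gives the same invariant.
1. T is the intersection of line CU and line NA ⇒ T = (3/4, 0)
2. H is the centroid of triangle CNU ⇒ H = (4/3, -1)
3. S is where the line through T parallel to HA meets line HN ⇒ S = (7/4, -3/2)
S = H + t·(N−H) with t = 1/4, so HS:SN = t:(1−t) = 1/4:3/4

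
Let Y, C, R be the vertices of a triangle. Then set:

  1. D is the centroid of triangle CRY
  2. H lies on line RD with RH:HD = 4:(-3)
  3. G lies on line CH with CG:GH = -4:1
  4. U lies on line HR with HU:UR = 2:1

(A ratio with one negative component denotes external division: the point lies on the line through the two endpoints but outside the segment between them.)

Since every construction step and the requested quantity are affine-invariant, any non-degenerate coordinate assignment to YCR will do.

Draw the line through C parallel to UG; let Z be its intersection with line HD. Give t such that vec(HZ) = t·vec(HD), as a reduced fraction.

t = -8/3

Set Y = (0, 0), C = (1, 0), R = (0, 1); any affine frame gives the same invariant.
1. D is the centroid of triangle CRY ⇒ D = (1/3, 1/3)
2. H lies on line RD with RH:HD = 4:(-3) ⇒ H = (4/3, -5/3)
3. G lies on line CH with CG:GH = -4:1 ⇒ G = (13/9, -20/9)
4. U lies on line HR with HU:UR = 2:1 ⇒ U = (4/9, 1/9)
through C parallel to UG: direction (1, -7/3); meets HD at Z = (4, -7)
Z = H + t·(D−H) with t = -8/3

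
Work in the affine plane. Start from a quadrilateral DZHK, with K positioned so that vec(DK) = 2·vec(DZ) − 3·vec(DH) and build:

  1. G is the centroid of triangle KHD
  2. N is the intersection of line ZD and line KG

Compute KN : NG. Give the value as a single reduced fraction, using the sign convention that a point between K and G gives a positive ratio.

KN:NG = -9/2

Assign D = (0, 0), Z = (1, 0), H = (0, 1), K = (2, -3) — the answer is frame-independent, so this choice is without loss of generality.
1. G is the centroid of triangle KHD ⇒ G = (2/3, -2/3)
2. N is the intersection of line ZD and line KG ⇒ N = (2/7, 0)
N = K + t·(G−K) with t = 9/7, so KN:NG = t:(1−t) = 9/7:-2/7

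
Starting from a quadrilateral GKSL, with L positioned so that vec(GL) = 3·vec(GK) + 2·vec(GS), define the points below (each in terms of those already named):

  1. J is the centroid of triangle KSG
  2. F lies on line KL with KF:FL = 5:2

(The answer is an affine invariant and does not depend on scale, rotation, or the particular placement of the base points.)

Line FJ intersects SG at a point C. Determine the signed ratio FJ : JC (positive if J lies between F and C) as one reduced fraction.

Set G = (0, 0), K = (1, 0), S = (0, 1), L = (3, 2); any affine frame gives the same invariant.
1. J is the centroid of triangle KSG ⇒ J = (1/3, 1/3)
2. F lies on line KL with KF:FL = 5:2 ⇒ F = (17/7, 10/7)
line FJ meets SG at C = (0, 7/44)
J = F + t·(C−F) with t = 44/51, so FJ:JC = 44/51:7/51

FJ:JC = 44/7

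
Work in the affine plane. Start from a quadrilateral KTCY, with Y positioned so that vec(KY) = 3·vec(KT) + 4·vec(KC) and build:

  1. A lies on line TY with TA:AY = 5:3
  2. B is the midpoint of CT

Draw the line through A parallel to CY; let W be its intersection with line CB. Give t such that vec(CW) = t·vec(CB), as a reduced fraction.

Set K = (0, 0), T = (1, 0), C = (0, 1), Y = (3, 4); any affine frame gives the same invariant.
1. A lies on line TY with TA:AY = 5:3 ⇒ A = (9/4, 5/2)
2. B is the midpoint of CT ⇒ B = (1/2, 1/2)
through A parallel to CY: direction (3, 3); meets CB at W = (3/8, 5/8)
W = C + t·(B−C) with t = 3/4

t = 3/4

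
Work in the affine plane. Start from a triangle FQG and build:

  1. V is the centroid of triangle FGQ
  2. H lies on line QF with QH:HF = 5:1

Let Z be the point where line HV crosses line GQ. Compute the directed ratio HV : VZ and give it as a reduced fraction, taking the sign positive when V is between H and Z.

Assign F = (0, 0), Q = (1, 0), G = (0, 1) — the answer is frame-independent, so this choice is without loss of generality.
1. V is the centroid of triangle FGQ ⇒ V = (1/3, 1/3)
2. H lies on line QF with QH:HF = 5:1 ⇒ H = (1/6, 0)
line HV meets GQ at Z = (4/9, 5/9)
V = H + t·(Z−H) with t = 3/5, so HV:VZ = 3/5:2/5

HV:VZ = 3/2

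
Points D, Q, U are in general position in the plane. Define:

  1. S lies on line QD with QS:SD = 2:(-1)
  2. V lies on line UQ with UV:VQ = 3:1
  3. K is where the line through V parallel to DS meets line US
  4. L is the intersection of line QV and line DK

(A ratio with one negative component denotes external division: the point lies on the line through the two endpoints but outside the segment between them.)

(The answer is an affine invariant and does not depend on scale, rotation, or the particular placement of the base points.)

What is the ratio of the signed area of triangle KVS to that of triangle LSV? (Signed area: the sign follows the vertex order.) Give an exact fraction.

[KVS]:[LSV] = 1/4

Work in coordinates with D = (0, 0), Q = (1, 0), U = (0, 1).
1. S lies on line QD with QS:SD = 2:(-1) ⇒ S = (-1, 0)
2. V lies on line UQ with UV:VQ = 3:1 ⇒ V = (3/4, 1/4)
3. K is where the line through V parallel to DS meets line US ⇒ K = (-3/4, 1/4)
4. L is the intersection of line QV and line DK ⇒ L = (3/2, -1/2)
2·[KVS] = -3/8, 2·[LSV] = -3/2
[KVS]:[LSV] = -3/8:-3/2 = 1/4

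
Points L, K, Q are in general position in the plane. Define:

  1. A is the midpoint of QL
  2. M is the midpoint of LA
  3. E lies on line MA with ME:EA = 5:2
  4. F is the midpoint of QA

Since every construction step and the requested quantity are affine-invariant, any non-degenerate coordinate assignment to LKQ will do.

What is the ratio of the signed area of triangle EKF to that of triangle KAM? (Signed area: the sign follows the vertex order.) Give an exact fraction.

Set L = (0, 0), K = (1, 0), Q = (0, 1); any affine frame gives the same invariant.
1. A is the midpoint of QL ⇒ A = (0, 1/2)
2. M is the midpoint of LA ⇒ M = (0, 1/4)
3. E lies on line MA with ME:EA = 5:2 ⇒ E = (0, 3/7)
4. F is the midpoint of QA ⇒ F = (0, 3/4)
2·[EKF] = 9/28, 2·[KAM] = 1/4
[EKF]:[KAM] = 9/28:1/4 = 9/7

[EKF]:[KAM] = 9/7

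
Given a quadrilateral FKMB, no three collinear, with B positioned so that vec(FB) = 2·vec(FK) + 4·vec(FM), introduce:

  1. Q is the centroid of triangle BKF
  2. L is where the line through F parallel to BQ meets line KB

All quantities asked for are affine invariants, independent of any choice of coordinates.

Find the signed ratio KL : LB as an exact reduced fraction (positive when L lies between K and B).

Choose coordinates F = (0, 0), K = (1, 0), M = (0, 1), B = (2, 4).
1. Q is the centroid of triangle BKF ⇒ Q = (1, 4/3)
2. L is where the line through F parallel to BQ meets line KB ⇒ L = (3, 8)
L = K + t·(B−K) with t = 2, so KL:LB = t:(1−t) = 2:-1

KL:LB = -2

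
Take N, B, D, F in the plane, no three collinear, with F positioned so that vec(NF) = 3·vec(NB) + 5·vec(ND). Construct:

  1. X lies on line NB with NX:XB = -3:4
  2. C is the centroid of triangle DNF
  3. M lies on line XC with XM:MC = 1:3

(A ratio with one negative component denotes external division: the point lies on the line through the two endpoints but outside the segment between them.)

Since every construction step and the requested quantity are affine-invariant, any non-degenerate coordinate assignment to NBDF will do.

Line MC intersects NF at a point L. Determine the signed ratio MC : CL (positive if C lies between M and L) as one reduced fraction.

Set N = (0, 0), B = (1, 0), D = (0, 1), F = (3, 5); any affine frame gives the same invariant.
1. X lies on line NB with NX:XB = -3:4 ⇒ X = (-3, 0)
2. C is the centroid of triangle DNF ⇒ C = (1, 2)
3. M lies on line XC with XM:MC = 1:3 ⇒ M = (-2, 1/2)
line MC meets NF at L = (9/7, 15/7)
C = M + t·(L−M) with t = 21/23, so MC:CL = 21/23:2/23

MC:CL = 21/2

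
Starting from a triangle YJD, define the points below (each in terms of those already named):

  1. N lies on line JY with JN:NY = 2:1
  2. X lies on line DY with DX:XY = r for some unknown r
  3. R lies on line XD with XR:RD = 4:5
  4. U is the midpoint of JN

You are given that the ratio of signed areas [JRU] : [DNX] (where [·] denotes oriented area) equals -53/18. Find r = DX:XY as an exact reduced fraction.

r = 2/5

Work in coordinates with Y = (0, 0), J = (1, 0), D = (0, 1).
1. N lies on line JY with JN:NY = 2:1 ⇒ N = (1/3, 0)
2. With DX:XY = r, write λ = r/(r+1) so X = D + λ·(Y−D); X is affine-linear in λ
3. R lies on line XD with XR:RD = 4:5 ⇒ R is an affine combination of earlier points and hence also affine-linear in λ
4. U is the midpoint of JN ⇒ U = (2/3, 0)
Every point depending on X is an affine combination of X and λ-independent points, so each such coordinate is linear in λ; the λ² term in each signed area is a multiple of (Y−D)×(Y−D) = 0, so 2·[JRU] and 2·[DNX] are each linear in λ. Evaluating at λ=0 and λ=1:
  2·[JRU] = -5/27·λ + 1/3,   2·[DNX] = -1/3·λ
So [JRU]:[DNX] = (-5/27·λ + 1/3) / (-1/3·λ). Setting this equal to -53/18:
  -5/27·λ + 1/3 = -53/18·(-1/3·λ)  ⇒  λ = 2/7
Then r = λ/(1−λ) = (2/7)/(5/7) = 2/5. Check: with r = 2/5, X = (0, 5/7) and [JRU]:[DNX] = -53/18 as required.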